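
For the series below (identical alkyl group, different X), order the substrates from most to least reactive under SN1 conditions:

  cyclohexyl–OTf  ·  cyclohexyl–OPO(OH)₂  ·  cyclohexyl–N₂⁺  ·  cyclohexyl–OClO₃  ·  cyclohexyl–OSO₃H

cyclohexyl–N₂⁺ > cyclohexyl–OTf > cyclohexyl–OClO₃ > cyclohexyl–OSO₃H > cyclohexyl–OPO(OH)₂

Same R in every case — rank the leaving groups.
Rank by basicity of the departing species: weakest base leaves most easily.
cyclohexyl–N₂⁺ loses N₂: no meaningful conjugate acid; N₂ departs as an exceptionally stable neutral molecule
cyclohexyl–OTf loses OTf⁻: pKₐ(CF₃SO₃H (triflic acid)) ≈ -14
cyclohexyl–OClO₃ loses ClO₄⁻: pKₐ(HClO₄) ≈ -10
cyclohexyl–OSO₃H loses HSO₄⁻: pKₐ(H₂SO₄) ≈ -3
cyclohexyl–OPO(OH)₂ loses H₂PO₄⁻: pKₐ(H₃PO₄) ≈ 2.1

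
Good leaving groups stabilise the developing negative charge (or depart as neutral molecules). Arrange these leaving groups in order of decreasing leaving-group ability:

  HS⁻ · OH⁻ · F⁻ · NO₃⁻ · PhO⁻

NO₃⁻ > F⁻ > HS⁻ > PhO⁻ > OH⁻

Leaving-group ability tracks the stability of the departed species; conjugate-acid pKₐ is the usual yardstick (lower pKₐ → better LG).
NO₃⁻: pKₐ(HNO₃) ≈ -1.3
F⁻: pKₐ(HF) ≈ 3.2 — small and strongly basic; the poor halide leaving group
HS⁻: pKₐ(H₂S) ≈ 7 — larger and more polarisable than the oxygen analogue
PhO⁻: pKₐ(C₆H₅OH (phenol)) ≈ 10
OH⁻: pKₐ(H₂O) ≈ 15.7 — strong base; essentially never leaves without prior activation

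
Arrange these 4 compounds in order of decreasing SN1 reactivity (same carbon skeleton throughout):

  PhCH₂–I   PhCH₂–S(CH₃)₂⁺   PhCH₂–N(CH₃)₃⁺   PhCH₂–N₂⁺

The skeletons are identical, so relative rate is governed entirely by leaving-group ability.
Leaving-group ability tracks the stability of the departed species; conjugate-acid pKₐ is the usual yardstick (lower pKₐ → better LG).
PhCH₂–N₂⁺ loses N₂: no meaningful conjugate acid; N₂ departs as an exceptionally stable neutral molecule
PhCH₂–I loses I⁻: pKₐ(HI) ≈ -10
PhCH₂–S(CH₃)₂⁺ loses SR'₂: pKₐ(R'₂SH⁺) ≈ -7
PhCH₂–N(CH₃)₃⁺ loses NR'₃: pKₐ(R'₃NH⁺) ≈ 10.7

PhCH₂–N₂⁺ > PhCH₂–I > PhCH₂–S(CH₃)₂⁺ > PhCH₂–N(CH₃)₃⁺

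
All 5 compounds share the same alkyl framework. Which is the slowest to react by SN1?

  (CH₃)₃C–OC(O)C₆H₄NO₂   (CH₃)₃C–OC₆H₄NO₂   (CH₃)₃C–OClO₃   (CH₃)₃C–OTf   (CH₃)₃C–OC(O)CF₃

Same R in every case — rank the leaving groups.
The more stable X⁻ (or X) is on its own — i.e. the weaker a base it is — the better a leaving group it makes.
(CH₃)₃C–OTf loses OTf⁻: pKₐ(CF₃SO₃H (triflic acid)) ≈ -14
(CH₃)₃C–OClO₃ loses ClO₄⁻: pKₐ(HClO₄) ≈ -10
(CH₃)₃C–OC(O)CF₃ loses CF₃COO⁻: pKₐ(CF₃COOH) ≈ 0.2
(CH₃)₃C–OC(O)C₆H₄NO₂ loses p-O₂N–C₆H₄–COO⁻: pKₐ(p-nitrobenzoic acid) ≈ 3.4
(CH₃)₃C–OC₆H₄NO₂ loses p-O₂N–C₆H₄–O⁻: pKₐ(p-nitrophenol) ≈ 7.2

(CH₃)₃C–OC₆H₄NO₂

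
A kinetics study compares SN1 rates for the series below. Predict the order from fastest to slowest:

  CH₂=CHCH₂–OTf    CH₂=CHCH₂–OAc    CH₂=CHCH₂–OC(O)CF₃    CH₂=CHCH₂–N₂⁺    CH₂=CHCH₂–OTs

CH₂=CHCH₂–N₂⁺ > CH₂=CHCH₂–OTf > CH₂=CHCH₂–OTs > CH₂=CHCH₂–OC(O)CF₃ > CH₂=CHCH₂–OAc

The skeletons are identical, so relative rate is governed entirely by leaving-group ability.
A good leaving group is a weak base: the lower the pKₐ of its conjugate acid, the more readily it departs.
CH₂=CHCH₂–N₂⁺ loses N₂: no meaningful conjugate acid; N₂ departs as an exceptionally stable neutral molecule
CH₂=CHCH₂–OTf loses OTf⁻: pKₐ(CF₃SO₃H (triflic acid)) ≈ -14
CH₂=CHCH₂–OTs loses OTs⁻: pKₐ(p-CH₃C₆H₄SO₃H (TsOH)) ≈ -2.8
CH₂=CHCH₂–OC(O)CF₃ loses CF₃COO⁻: pKₐ(CF₃COOH) ≈ 0.2
CH₂=CHCH₂–OAc loses AcO⁻: pKₐ(CH₃COOH) ≈ 4.8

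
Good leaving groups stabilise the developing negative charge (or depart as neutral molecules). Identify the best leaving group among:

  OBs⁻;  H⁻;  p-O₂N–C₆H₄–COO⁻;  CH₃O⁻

OBs⁻: pKₐ(p-BrC₆H₄SO₃H) ≈ -2.8
p-O₂N–C₆H₄–COO⁻: pKₐ(p-nitrobenzoic acid) ≈ 3.4
CH₃O⁻: pKₐ(CH₃OH) ≈ 15.5
H⁻: pKₐ(H₂) ≈ 36

OBs⁻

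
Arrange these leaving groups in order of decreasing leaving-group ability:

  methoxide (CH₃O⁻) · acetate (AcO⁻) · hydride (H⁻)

acetate (AcO⁻) > methoxide (CH₃O⁻) > hydride (H⁻)

A good leaving group is a weak base: the lower the pKₐ of its conjugate acid, the more readily it departs.
acetate (AcO⁻): pKₐ(CH₃COOH) ≈ 4.8
methoxide (CH₃O⁻): pKₐ(CH₃OH) ≈ 15.5
hydride (H⁻): pKₐ(H₂) ≈ 36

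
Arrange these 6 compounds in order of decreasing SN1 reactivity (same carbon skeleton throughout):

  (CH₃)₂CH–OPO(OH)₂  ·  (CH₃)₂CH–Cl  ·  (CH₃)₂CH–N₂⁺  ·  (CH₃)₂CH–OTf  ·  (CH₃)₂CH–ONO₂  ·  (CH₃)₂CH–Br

The skeletons are identical, so relative rate is governed entirely by leaving-group ability.
Leaving-group ability tracks the stability of the departed species; conjugate-acid pKₐ is the usual yardstick (lower pKₐ → better LG).
(CH₃)₂CH–N₂⁺ loses N₂: no meaningful conjugate acid; N₂ departs as an exceptionally stable neutral molecule
(CH₃)₂CH–OTf loses OTf⁻: pKₐ(CF₃SO₃H (triflic acid)) ≈ -14
(CH₃)₂CH–Br loses Br⁻: pKₐ(HBr) ≈ -9
(CH₃)₂CH–Cl loses Cl⁻: pKₐ(HCl) ≈ -7
(CH₃)₂CH–ONO₂ loses NO₃⁻: pKₐ(HNO₃) ≈ -1.3
(CH₃)₂CH–OPO(OH)₂ loses H₂PO₄⁻: pKₐ(H₃PO₄) ≈ 2.1

(CH₃)₂CH–N₂⁺ > (CH₃)₂CH–OTf > (CH₃)₂CH–Br > (CH₃)₂CH–Cl > (CH₃)₂CH–ONO₂ > (CH₃)₂CH–OPO(OH)₂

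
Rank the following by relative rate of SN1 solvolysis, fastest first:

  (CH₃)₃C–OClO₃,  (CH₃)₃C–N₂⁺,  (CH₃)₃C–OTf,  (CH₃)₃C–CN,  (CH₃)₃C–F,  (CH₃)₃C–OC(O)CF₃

Identical carbon frameworks mean the comparison reduces to leaving-group quality.
A good leaving group is a weak base: the lower the pKₐ of its conjugate acid, the more readily it departs.
(CH₃)₃C–N₂⁺ loses N₂: no meaningful conjugate acid; N₂ departs as an exceptionally stable neutral molecule
(CH₃)₃C–OTf loses OTf⁻: pKₐ(CF₃SO₃H (triflic acid)) ≈ -14
(CH₃)₃C–OClO₃ loses ClO₄⁻: pKₐ(HClO₄) ≈ -10
(CH₃)₃C–OC(O)CF₃ loses CF₃COO⁻: pKₐ(CF₃COOH) ≈ 0.2
(CH₃)₃C–F loses F⁻: pKₐ(HF) ≈ 3.2
(CH₃)₃C–CN loses CN⁻: pKₐ(HCN) ≈ 9.2

(CH₃)₃C–N₂⁺ > (CH₃)₃C–OTf > (CH₃)₃C–OClO₃ > (CH₃)₃C–OC(O)CF₃ > (CH₃)₃C–F > (CH₃)₃C–CN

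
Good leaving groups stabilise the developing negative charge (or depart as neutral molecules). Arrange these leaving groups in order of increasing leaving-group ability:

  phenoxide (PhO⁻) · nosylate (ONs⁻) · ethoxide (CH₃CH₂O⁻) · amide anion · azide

amide anion < ethoxide (CH₃CH₂O⁻) < phenoxide (PhO⁻) < azide < nosylate (ONs⁻)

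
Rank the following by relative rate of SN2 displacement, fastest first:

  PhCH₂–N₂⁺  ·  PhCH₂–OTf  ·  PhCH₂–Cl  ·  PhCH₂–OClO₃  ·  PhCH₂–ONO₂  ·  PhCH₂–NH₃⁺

The skeletons are identical, so relative rate is governed entirely by leaving-group ability.
The more stable X⁻ (or X) is on its own — i.e. the weaker a base it is — the better a leaving group it makes.
PhCH₂–N₂⁺ loses N₂: no meaningful conjugate acid; N₂ departs as an exceptionally stable neutral molecule
PhCH₂–OTf loses OTf⁻: pKₐ(CF₃SO₃H (triflic acid)) ≈ -14
PhCH₂–OClO₃ loses ClO₄⁻: pKₐ(HClO₄) ≈ -10
PhCH₂–Cl loses Cl⁻: pKₐ(HCl) ≈ -7
PhCH₂–ONO₂ loses NO₃⁻: pKₐ(HNO₃) ≈ -1.3
PhCH₂–NH₃⁺ loses NH₃: pKₐ(NH₄⁺) ≈ 9.2

PhCH₂–N₂⁺ > PhCH₂–OTf > PhCH₂–OClO₃ > PhCH₂–Cl > PhCH₂–ONO₂ > PhCH₂–NH₃⁺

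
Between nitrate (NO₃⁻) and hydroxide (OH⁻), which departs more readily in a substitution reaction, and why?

nitrate (NO₃⁻) is the better leaving group.
pKₐ(HNO₃) ≈ -1.3 versus pKₐ(H₂O) ≈ 15.7: nitrate (NO₃⁻) is the much weaker base.
Resonance-delocalised over three oxygens.

nitrate (NO₃⁻)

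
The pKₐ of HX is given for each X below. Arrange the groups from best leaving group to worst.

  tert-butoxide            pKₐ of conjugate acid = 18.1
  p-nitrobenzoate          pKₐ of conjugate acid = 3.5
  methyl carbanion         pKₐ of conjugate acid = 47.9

p-nitrobenzoate > tert-butoxide > methyl carbanion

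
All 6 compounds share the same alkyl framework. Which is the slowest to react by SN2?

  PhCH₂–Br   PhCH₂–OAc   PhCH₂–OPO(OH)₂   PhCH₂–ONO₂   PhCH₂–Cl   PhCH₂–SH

Identical carbon frameworks mean the comparison reduces to leaving-group quality.
Rank by basicity of the departing species: weakest base leaves most easily.
PhCH₂–Br loses Br⁻: pKₐ(HBr) ≈ -9
PhCH₂–Cl loses Cl⁻: pKₐ(HCl) ≈ -7
PhCH₂–ONO₂ loses NO₃⁻: pKₐ(HNO₃) ≈ -1.3
PhCH₂–OPO(OH)₂ loses H₂PO₄⁻: pKₐ(H₃PO₄) ≈ 2.1
PhCH₂–OAc loses AcO⁻: pKₐ(CH₃COOH) ≈ 4.8
PhCH₂–SH loses HS⁻: pKₐ(H₂S) ≈ 7

PhCH₂–SH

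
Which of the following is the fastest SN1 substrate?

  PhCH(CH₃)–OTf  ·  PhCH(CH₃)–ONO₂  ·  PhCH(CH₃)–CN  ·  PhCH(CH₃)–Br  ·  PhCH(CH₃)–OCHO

The skeletons are identical, so relative rate is governed entirely by leaving-group ability.
Rank by basicity of the departing species: weakest base leaves most easily.
PhCH(CH₃)–OTf loses OTf⁻: pKₐ(CF₃SO₃H (triflic acid)) ≈ -14
PhCH(CH₃)–Br loses Br⁻: pKₐ(HBr) ≈ -9
PhCH(CH₃)–ONO₂ loses NO₃⁻: pKₐ(HNO₃) ≈ -1.3
PhCH(CH₃)–OCHO loses HCOO⁻: pKₐ(HCOOH) ≈ 3.8
PhCH(CH₃)–CN loses CN⁻: pKₐ(HCN) ≈ 9.2

PhCH(CH₃)–OTf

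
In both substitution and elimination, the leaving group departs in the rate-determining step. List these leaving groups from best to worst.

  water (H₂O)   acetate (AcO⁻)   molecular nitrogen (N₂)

molecular nitrogen (N₂) > water (H₂O) > acetate (AcO⁻)

A good leaving group is a weak base: the lower the pKₐ of its conjugate acid, the more readily it departs.
molecular nitrogen (N₂): no meaningful conjugate acid; N₂ departs as an exceptionally stable neutral molecule
water (H₂O): pKₐ(H₃O⁺) ≈ -1.7
acetate (AcO⁻): pKₐ(CH₃COOH) ≈ 4.8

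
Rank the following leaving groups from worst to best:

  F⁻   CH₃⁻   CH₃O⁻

CH₃⁻ < CH₃O⁻ < F⁻

Rank by basicity of the departing species: weakest base leaves most easily.
F⁻: pKₐ(HF) ≈ 3.2
CH₃O⁻: pKₐ(CH₃OH) ≈ 15.5 — strong base; alkoxides do not leave unassisted
CH₃⁻: pKₐ(CH₄) ≈ 48 — unstabilised carbanion; the worst conceivable leaving group
The question asks for worst first, so the sequence is read in increasing leaving-group ability.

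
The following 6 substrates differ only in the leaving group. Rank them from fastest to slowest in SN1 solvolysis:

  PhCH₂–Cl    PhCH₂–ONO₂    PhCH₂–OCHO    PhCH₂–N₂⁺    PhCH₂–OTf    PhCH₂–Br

The skeletons are identical, so relative rate is governed entirely by leaving-group ability.
The more stable X⁻ (or X) is on its own — i.e. the weaker a base it is — the better a leaving group it makes.
PhCH₂–N₂⁺ loses N₂: no meaningful conjugate acid; N₂ departs as an exceptionally stable neutral molecule
PhCH₂–OTf loses OTf⁻: pKₐ(CF₃SO₃H (triflic acid)) ≈ -14
PhCH₂–Br loses Br⁻: pKₐ(HBr) ≈ -9
PhCH₂–Cl loses Cl⁻: pKₐ(HCl) ≈ -7
PhCH₂–ONO₂ loses NO₃⁻: pKₐ(HNO₃) ≈ -1.3
PhCH₂–OCHO loses HCOO⁻: pKₐ(HCOOH) ≈ 3.8

PhCH₂–N₂⁺ > PhCH₂–OTf > PhCH₂–Br > PhCH₂–Cl > PhCH₂–ONO₂ > PhCH₂–OCHO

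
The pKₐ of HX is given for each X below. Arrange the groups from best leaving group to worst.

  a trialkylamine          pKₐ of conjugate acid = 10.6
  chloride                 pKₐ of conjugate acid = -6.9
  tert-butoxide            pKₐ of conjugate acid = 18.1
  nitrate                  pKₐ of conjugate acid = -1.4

chloride > nitrate > a trialkylamine > tert-butoxide

Lower conjugate-acid pKₐ ⇒ weaker base ⇒ better leaving group.
Sorting by the given values: chloride (-6.9), nitrate (-1.4), a trialkylamine (10.6), tert-butoxide (18.1).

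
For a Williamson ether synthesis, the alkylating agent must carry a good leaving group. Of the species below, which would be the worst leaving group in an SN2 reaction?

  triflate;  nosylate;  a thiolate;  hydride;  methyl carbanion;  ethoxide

Leaving-group ability tracks the stability of the departed species; conjugate-acid pKₐ is the usual yardstick (lower pKₐ → better LG).
triflate: pKₐ(CF₃SO₃H (triflic acid)) ≈ -14
nosylate: pKₐ(p-O₂NC₆H₄SO₃H) ≈ -3.5
a thiolate: pKₐ(RSH (a thiol)) ≈ 10.5
ethoxide: pKₐ(CH₃CH₂OH) ≈ 16
hydride: pKₐ(H₂) ≈ 36
methyl carbanion: pKₐ(CH₄) ≈ 48

methyl carbanion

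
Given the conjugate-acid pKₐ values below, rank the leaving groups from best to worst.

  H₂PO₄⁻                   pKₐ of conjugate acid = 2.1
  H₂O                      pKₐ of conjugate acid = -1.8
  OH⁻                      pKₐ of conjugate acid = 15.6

H₂O > H₂PO₄⁻ > OH⁻

Lower conjugate-acid pKₐ ⇒ weaker base ⇒ better leaving group.
Sorting by the given values: H₂O (-1.8), H₂PO₄⁻ (2.1), OH⁻ (15.6).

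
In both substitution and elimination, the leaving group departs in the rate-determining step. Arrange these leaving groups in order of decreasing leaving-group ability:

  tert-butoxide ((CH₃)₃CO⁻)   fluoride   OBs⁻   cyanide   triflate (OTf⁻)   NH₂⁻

A good leaving group is a weak base: the lower the pKₐ of its conjugate acid, the more readily it departs.
triflate (OTf⁻): pKₐ(CF₃SO₃H (triflic acid)) ≈ -14
OBs⁻: pKₐ(p-BrC₆H₄SO₃H) ≈ -2.8
fluoride: pKₐ(HF) ≈ 3.2
cyanide: pKₐ(HCN) ≈ 9.2
tert-butoxide ((CH₃)₃CO⁻): pKₐ(t-BuOH) ≈ 18
NH₂⁻: pKₐ(NH₃) ≈ 38

triflate (OTf⁻) > OBs⁻ > fluoride > cyanide > tert-butoxide ((CH₃)₃CO⁻) > NH₂⁻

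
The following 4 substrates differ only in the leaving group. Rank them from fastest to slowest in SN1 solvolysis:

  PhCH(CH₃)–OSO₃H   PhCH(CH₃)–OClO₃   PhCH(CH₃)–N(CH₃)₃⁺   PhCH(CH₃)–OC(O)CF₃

Identical carbon frameworks mean the comparison reduces to leaving-group quality.
A good leaving group is a weak base: the lower the pKₐ of its conjugate acid, the more readily it departs.
PhCH(CH₃)–OClO₃ loses ClO₄⁻: pKₐ(HClO₄) ≈ -10
PhCH(CH₃)–OSO₃H loses HSO₄⁻: pKₐ(H₂SO₄) ≈ -3
PhCH(CH₃)–OC(O)CF₃ loses CF₃COO⁻: pKₐ(CF₃COOH) ≈ 0.2
PhCH(CH₃)–N(CH₃)₃⁺ loses NR'₃: pKₐ(R'₃NH⁺) ≈ 10.7

PhCH(CH₃)–OClO₃ > PhCH(CH₃)–OSO₃H > PhCH(CH₃)–OC(O)CF₃ > PhCH(CH₃)–N(CH₃)₃⁺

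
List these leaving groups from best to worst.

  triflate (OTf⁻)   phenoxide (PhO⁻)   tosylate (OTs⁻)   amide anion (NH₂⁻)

triflate (OTf⁻) > tosylate (OTs⁻) > phenoxide (PhO⁻) > amide anion (NH₂⁻)

A good leaving group is a weak base: the lower the pKₐ of its conjugate acid, the more readily it departs.
triflate (OTf⁻): pKₐ(CF₃SO₃H (triflic acid)) ≈ -14
tosylate (OTs⁻): pKₐ(p-CH₃C₆H₄SO₃H (TsOH)) ≈ -2.8 — resonance-delocalised arenesulfonate
phenoxide (PhO⁻): pKₐ(C₆H₅OH (phenol)) ≈ 10 — resonance into the ring helps, but still a poor LG
amide anion (NH₂⁻): pKₐ(NH₃) ≈ 38 — extremely strong base; never a leaving group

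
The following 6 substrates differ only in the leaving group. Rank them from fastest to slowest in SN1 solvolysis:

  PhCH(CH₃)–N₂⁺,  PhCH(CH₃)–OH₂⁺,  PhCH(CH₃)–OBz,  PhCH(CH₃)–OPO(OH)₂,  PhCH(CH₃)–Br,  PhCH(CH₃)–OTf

The skeletons are identical, so relative rate is governed entirely by leaving-group ability.
Leaving-group ability tracks the stability of the departed species; conjugate-acid pKₐ is the usual yardstick (lower pKₐ → better LG).
PhCH(CH₃)–N₂⁺ loses N₂: no meaningful conjugate acid; N₂ departs as an exceptionally stable neutral molecule
PhCH(CH₃)–OTf loses OTf⁻: pKₐ(CF₃SO₃H (triflic acid)) ≈ -14
PhCH(CH₃)–Br loses Br⁻: pKₐ(HBr) ≈ -9
PhCH(CH₃)–OH₂⁺ loses H₂O: pKₐ(H₃O⁺) ≈ -1.7
PhCH(CH₃)–OPO(OH)₂ loses H₂PO₄⁻: pKₐ(H₃PO₄) ≈ 2.1
PhCH(CH₃)–OBz loses PhCOO⁻: pKₐ(C₆H₅COOH) ≈ 4.2

PhCH(CH₃)–N₂⁺ > PhCH(CH₃)–OTf > PhCH(CH₃)–Br > PhCH(CH₃)–OH₂⁺ > PhCH(CH₃)–OPO(OH)₂ > PhCH(CH₃)–OBz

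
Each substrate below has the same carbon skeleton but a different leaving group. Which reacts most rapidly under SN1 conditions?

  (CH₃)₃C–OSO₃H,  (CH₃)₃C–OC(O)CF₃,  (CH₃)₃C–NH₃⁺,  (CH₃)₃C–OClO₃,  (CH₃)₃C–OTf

(CH₃)₃C–OTf

With the same alkyl group throughout, only the leaving group differentiates the rates.
The more stable X⁻ (or X) is on its own — i.e. the weaker a base it is — the better a leaving group it makes.
(CH₃)₃C–OTf loses OTf⁻: pKₐ(CF₃SO₃H (triflic acid)) ≈ -14
(CH₃)₃C–OClO₃ loses ClO₄⁻: pKₐ(HClO₄) ≈ -10
(CH₃)₃C–OSO₃H loses HSO₄⁻: pKₐ(H₂SO₄) ≈ -3
(CH₃)₃C–OC(O)CF₃ loses CF₃COO⁻: pKₐ(CF₃COOH) ≈ 0.2
(CH₃)₃C–NH₃⁺ loses NH₃: pKₐ(NH₄⁺) ≈ 9.2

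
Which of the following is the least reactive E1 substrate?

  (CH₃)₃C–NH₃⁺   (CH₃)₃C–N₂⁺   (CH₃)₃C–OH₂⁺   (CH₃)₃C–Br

(CH₃)₃C–NH₃⁺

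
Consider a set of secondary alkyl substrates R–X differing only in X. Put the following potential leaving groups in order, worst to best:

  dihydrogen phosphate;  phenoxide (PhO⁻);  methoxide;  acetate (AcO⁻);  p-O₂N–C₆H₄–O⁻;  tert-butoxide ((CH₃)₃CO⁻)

tert-butoxide ((CH₃)₃CO⁻) < methoxide < phenoxide (PhO⁻) < p-O₂N–C₆H₄–O⁻ < acetate (AcO⁻) < dihydrogen phosphate

Rank by basicity of the departing species: weakest base leaves most easily.
dihydrogen phosphate: pKₐ(H₃PO₄) ≈ 2.1
acetate (AcO⁻): pKₐ(CH₃COOH) ≈ 4.8
p-O₂N–C₆H₄–O⁻: pKₐ(p-nitrophenol) ≈ 7.2
phenoxide (PhO⁻): pKₐ(C₆H₅OH (phenol)) ≈ 10
methoxide: pKₐ(CH₃OH) ≈ 15.5
tert-butoxide ((CH₃)₃CO⁻): pKₐ(t-BuOH) ≈ 18
The question asks for worst first, so the sequence is read in increasing leaving-group ability.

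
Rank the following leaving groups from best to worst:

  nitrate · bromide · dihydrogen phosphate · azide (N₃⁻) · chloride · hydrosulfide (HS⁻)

bromide > chloride > nitrate > dihydrogen phosphate > azide (N₃⁻) > hydrosulfide (HS⁻)

Leaving-group ability tracks the stability of the departed species; conjugate-acid pKₐ is the usual yardstick (lower pKₐ → better LG).
bromide: pKₐ(HBr) ≈ -9
chloride: pKₐ(HCl) ≈ -7
nitrate: pKₐ(HNO₃) ≈ -1.3
dihydrogen phosphate: pKₐ(H₃PO₄) ≈ 2.1
azide (N₃⁻): pKₐ(HN₃) ≈ 4.7
hydrosulfide (HS⁻): pKₐ(H₂S) ≈ 7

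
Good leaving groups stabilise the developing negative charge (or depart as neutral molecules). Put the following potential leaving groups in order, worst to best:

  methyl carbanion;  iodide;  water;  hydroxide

iodide: pKₐ(HI) ≈ -10
water: pKₐ(H₃O⁺) ≈ -1.7
hydroxide: pKₐ(H₂O) ≈ 15.7
methyl carbanion: pKₐ(CH₄) ≈ 48
Reversing gives the worst-to-best order requested.

methyl carbanion < hydroxide < water < iodide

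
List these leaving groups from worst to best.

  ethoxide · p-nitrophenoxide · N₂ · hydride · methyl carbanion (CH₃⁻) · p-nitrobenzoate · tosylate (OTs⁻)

A good leaving group is a weak base: the lower the pKₐ of its conjugate acid, the more readily it departs.
N₂: no meaningful conjugate acid; N₂ departs as an exceptionally stable neutral molecule
tosylate (OTs⁻): pKₐ(p-CH₃C₆H₄SO₃H (TsOH)) ≈ -2.8
p-nitrobenzoate: pKₐ(p-nitrobenzoic acid) ≈ 3.4
p-nitrophenoxide: pKₐ(p-nitrophenol) ≈ 7.2
ethoxide: pKₐ(CH₃CH₂OH) ≈ 16
hydride: pKₐ(H₂) ≈ 36
methyl carbanion (CH₃⁻): pKₐ(CH₄) ≈ 48
Listed from poorest to best leaving group as asked.

methyl carbanion (CH₃⁻) < hydride < ethoxide < p-nitrophenoxide < p-nitrobenzoate < tosylate (OTs⁻) < N₂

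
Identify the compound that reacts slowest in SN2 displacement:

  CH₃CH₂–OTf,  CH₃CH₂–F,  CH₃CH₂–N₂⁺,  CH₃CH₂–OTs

CH₃CH₂–F

Same R in every case — rank the leaving groups.
A good leaving group is a weak base: the lower the pKₐ of its conjugate acid, the more readily it departs.
CH₃CH₂–N₂⁺ loses N₂: no meaningful conjugate acid; N₂ departs as an exceptionally stable neutral molecule
CH₃CH₂–OTf loses OTf⁻: pKₐ(CF₃SO₃H (triflic acid)) ≈ -14
CH₃CH₂–OTs loses OTs⁻: pKₐ(p-CH₃C₆H₄SO₃H (TsOH)) ≈ -2.8
CH₃CH₂–F loses F⁻: pKₐ(HF) ≈ 3.2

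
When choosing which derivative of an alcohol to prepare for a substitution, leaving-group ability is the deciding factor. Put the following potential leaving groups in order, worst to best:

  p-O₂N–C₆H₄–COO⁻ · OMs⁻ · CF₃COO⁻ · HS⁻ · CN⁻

CN⁻ < HS⁻ < p-O₂N–C₆H₄–COO⁻ < CF₃COO⁻ < OMs⁻

Leaving-group ability tracks the stability of the departed species; conjugate-acid pKₐ is the usual yardstick (lower pKₐ → better LG).
OMs⁻: pKₐ(CH₃SO₃H (MsOH)) ≈ -1.9
CF₃COO⁻: pKₐ(CF₃COOH) ≈ 0.2 — strongly electron-withdrawing CF₃ stabilises the carboxylate
p-O₂N–C₆H₄–COO⁻: pKₐ(p-nitrobenzoic acid) ≈ 3.4 — electron-withdrawing nitro group stabilises the carboxylate
HS⁻: pKₐ(H₂S) ≈ 7 — larger and more polarisable than the oxygen analogue
CN⁻: pKₐ(HCN) ≈ 9.2 — sp carbon stabilises the charge somewhat, but still a poor LG
The question asks for worst first, so the sequence is read in increasing leaving-group ability.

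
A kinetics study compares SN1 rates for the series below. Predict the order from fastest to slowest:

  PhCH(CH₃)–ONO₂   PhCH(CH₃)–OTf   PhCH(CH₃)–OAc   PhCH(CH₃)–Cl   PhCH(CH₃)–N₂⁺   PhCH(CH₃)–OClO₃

With the same alkyl group throughout, only the leaving group differentiates the rates.
Leaving-group ability tracks the stability of the departed species; conjugate-acid pKₐ is the usual yardstick (lower pKₐ → better LG).
PhCH(CH₃)–N₂⁺ loses N₂: no meaningful conjugate acid; N₂ departs as an exceptionally stable neutral molecule
PhCH(CH₃)–OTf loses OTf⁻: pKₐ(CF₃SO₃H (triflic acid)) ≈ -14
PhCH(CH₃)–OClO₃ loses ClO₄⁻: pKₐ(HClO₄) ≈ -10
PhCH(CH₃)–Cl loses Cl⁻: pKₐ(HCl) ≈ -7
PhCH(CH₃)–ONO₂ loses NO₃⁻: pKₐ(HNO₃) ≈ -1.3
PhCH(CH₃)–OAc loses AcO⁻: pKₐ(CH₃COOH) ≈ 4.8

PhCH(CH₃)–N₂⁺ > PhCH(CH₃)–OTf > PhCH(CH₃)–OClO₃ > PhCH(CH₃)–Cl > PhCH(CH₃)–ONO₂ > PhCH(CH₃)–OAc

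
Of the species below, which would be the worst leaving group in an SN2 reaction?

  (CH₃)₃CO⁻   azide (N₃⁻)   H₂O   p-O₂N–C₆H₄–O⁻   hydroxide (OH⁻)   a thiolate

(CH₃)₃CO⁻

H₂O: pKₐ(H₃O⁺) ≈ -1.7
azide (N₃⁻): pKₐ(HN₃) ≈ 4.7
p-O₂N–C₆H₄–O⁻: pKₐ(p-nitrophenol) ≈ 7.2
a thiolate: pKₐ(RSH (a thiol)) ≈ 10.5
hydroxide (OH⁻): pKₐ(H₂O) ≈ 15.7
(CH₃)₃CO⁻: pKₐ(t-BuOH) ≈ 18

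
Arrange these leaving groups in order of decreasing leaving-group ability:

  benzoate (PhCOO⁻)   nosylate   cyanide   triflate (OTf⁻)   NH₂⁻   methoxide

triflate (OTf⁻) > nosylate > benzoate (PhCOO⁻) > cyanide > methoxide > NH₂⁻

triflate (OTf⁻): pKₐ(CF₃SO₃H (triflic acid)) ≈ -14
nosylate: pKₐ(p-O₂NC₆H₄SO₃H) ≈ -3.5
benzoate (PhCOO⁻): pKₐ(C₆H₅COOH) ≈ 4.2
cyanide: pKₐ(HCN) ≈ 9.2
methoxide: pKₐ(CH₃OH) ≈ 15.5
NH₂⁻: pKₐ(NH₃) ≈ 38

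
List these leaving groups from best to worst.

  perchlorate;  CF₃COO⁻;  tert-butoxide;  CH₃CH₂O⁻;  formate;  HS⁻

Leaving-group ability tracks the stability of the departed species; conjugate-acid pKₐ is the usual yardstick (lower pKₐ → better LG).
perchlorate: pKₐ(HClO₄) ≈ -10 — extremely weak base; rarely used for safety reasons
CF₃COO⁻: pKₐ(CF₃COOH) ≈ 0.2 — strongly electron-withdrawing CF₃ stabilises the carboxylate
formate: pKₐ(HCOOH) ≈ 3.8
HS⁻: pKₐ(H₂S) ≈ 7
CH₃CH₂O⁻: pKₐ(CH₃CH₂OH) ≈ 16
tert-butoxide: pKₐ(t-BuOH) ≈ 18

perchlorate > CF₃COO⁻ > formate > HS⁻ > CH₃CH₂O⁻ > tert-butoxide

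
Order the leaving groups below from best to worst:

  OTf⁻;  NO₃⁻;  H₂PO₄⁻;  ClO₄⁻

OTf⁻: pKₐ(CF₃SO₃H (triflic acid)) ≈ -14
ClO₄⁻: pKₐ(HClO₄) ≈ -10 — extremely weak base; rarely used for safety reasons
NO₃⁻: pKₐ(HNO₃) ≈ -1.3 — resonance-delocalised over three oxygens
H₂PO₄⁻: pKₐ(H₃PO₄) ≈ 2.1 — moderate base; biological leaving group after further activation

OTf⁻ > ClO₄⁻ > NO₃⁻ > H₂PO₄⁻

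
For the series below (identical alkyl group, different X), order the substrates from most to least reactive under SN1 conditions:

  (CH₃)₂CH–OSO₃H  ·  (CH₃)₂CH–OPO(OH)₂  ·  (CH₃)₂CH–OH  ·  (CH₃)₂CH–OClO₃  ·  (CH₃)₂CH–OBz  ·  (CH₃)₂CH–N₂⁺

(CH₃)₂CH–N₂⁺ > (CH₃)₂CH–OClO₃ > (CH₃)₂CH–OSO₃H > (CH₃)₂CH–OPO(OH)₂ > (CH₃)₂CH–OBz > (CH₃)₂CH–OH

Identical carbon frameworks mean the comparison reduces to leaving-group quality.
A good leaving group is a weak base: the lower the pKₐ of its conjugate acid, the more readily it departs.
(CH₃)₂CH–N₂⁺ loses N₂: no meaningful conjugate acid; N₂ departs as an exceptionally stable neutral molecule
(CH₃)₂CH–OClO₃ loses ClO₄⁻: pKₐ(HClO₄) ≈ -10
(CH₃)₂CH–OSO₃H loses HSO₄⁻: pKₐ(H₂SO₄) ≈ -3
(CH₃)₂CH–OPO(OH)₂ loses H₂PO₄⁻: pKₐ(H₃PO₄) ≈ 2.1
(CH₃)₂CH–OBz loses PhCOO⁻: pKₐ(C₆H₅COOH) ≈ 4.2
(CH₃)₂CH–OH loses OH⁻: pKₐ(H₂O) ≈ 15.7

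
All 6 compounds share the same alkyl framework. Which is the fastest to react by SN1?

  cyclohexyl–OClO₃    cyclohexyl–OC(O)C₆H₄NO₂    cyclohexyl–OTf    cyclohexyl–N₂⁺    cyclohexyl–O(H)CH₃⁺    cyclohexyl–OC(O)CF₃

cyclohexyl–N₂⁺

With the same alkyl group throughout, only the leaving group differentiates the rates.
Leaving-group ability tracks the stability of the departed species; conjugate-acid pKₐ is the usual yardstick (lower pKₐ → better LG).
cyclohexyl–N₂⁺ loses N₂: no meaningful conjugate acid; N₂ departs as an exceptionally stable neutral molecule
cyclohexyl–OTf loses OTf⁻: pKₐ(CF₃SO₃H (triflic acid)) ≈ -14
cyclohexyl–OClO₃ loses ClO₄⁻: pKₐ(HClO₄) ≈ -10
cyclohexyl–O(H)CH₃⁺ loses R'OH: pKₐ(R'OH₂⁺) ≈ -2.4
cyclohexyl–OC(O)CF₃ loses CF₃COO⁻: pKₐ(CF₃COOH) ≈ 0.2
cyclohexyl–OC(O)C₆H₄NO₂ loses p-O₂N–C₆H₄–COO⁻: pKₐ(p-nitrobenzoic acid) ≈ 3.4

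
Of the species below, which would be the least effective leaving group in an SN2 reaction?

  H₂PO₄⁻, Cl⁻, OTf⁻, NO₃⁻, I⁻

H₂PO₄⁻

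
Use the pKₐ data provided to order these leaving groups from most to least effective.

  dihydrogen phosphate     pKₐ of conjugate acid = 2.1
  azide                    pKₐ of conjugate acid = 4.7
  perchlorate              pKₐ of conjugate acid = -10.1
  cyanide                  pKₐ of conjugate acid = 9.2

perchlorate > dihydrogen phosphate > azide > cyanide

Lower conjugate-acid pKₐ ⇒ weaker base ⇒ better leaving group.
Sorting by the given values: perchlorate (-10.1), dihydrogen phosphate (2.1), azide (4.7), cyanide (9.2).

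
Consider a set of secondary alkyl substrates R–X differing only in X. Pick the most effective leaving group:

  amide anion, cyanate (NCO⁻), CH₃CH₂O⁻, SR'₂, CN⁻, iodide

iodide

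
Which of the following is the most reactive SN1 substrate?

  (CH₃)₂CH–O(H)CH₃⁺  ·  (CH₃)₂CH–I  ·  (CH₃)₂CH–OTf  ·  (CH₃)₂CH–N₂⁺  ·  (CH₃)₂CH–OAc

Identical carbon frameworks mean the comparison reduces to leaving-group quality.
A good leaving group is a weak base: the lower the pKₐ of its conjugate acid, the more readily it departs.
(CH₃)₂CH–N₂⁺ loses N₂: no meaningful conjugate acid; N₂ departs as an exceptionally stable neutral molecule
(CH₃)₂CH–OTf loses OTf⁻: pKₐ(CF₃SO₃H (triflic acid)) ≈ -14
(CH₃)₂CH–I loses I⁻: pKₐ(HI) ≈ -10
(CH₃)₂CH–O(H)CH₃⁺ loses R'OH: pKₐ(R'OH₂⁺) ≈ -2.4
(CH₃)₂CH–OAc loses AcO⁻: pKₐ(CH₃COOH) ≈ 4.8

(CH₃)₂CH–N₂⁺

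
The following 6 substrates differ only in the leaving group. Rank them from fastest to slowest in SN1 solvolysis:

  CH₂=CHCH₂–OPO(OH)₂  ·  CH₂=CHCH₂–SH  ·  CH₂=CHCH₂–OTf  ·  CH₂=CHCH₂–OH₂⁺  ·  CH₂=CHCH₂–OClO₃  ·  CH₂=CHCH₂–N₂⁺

Same R in every case — rank the leaving groups.
A good leaving group is a weak base: the lower the pKₐ of its conjugate acid, the more readily it departs.
CH₂=CHCH₂–N₂⁺ loses N₂: no meaningful conjugate acid; N₂ departs as an exceptionally stable neutral molecule
CH₂=CHCH₂–OTf loses OTf⁻: pKₐ(CF₃SO₃H (triflic acid)) ≈ -14
CH₂=CHCH₂–OClO₃ loses ClO₄⁻: pKₐ(HClO₄) ≈ -10
CH₂=CHCH₂–OH₂⁺ loses H₂O: pKₐ(H₃O⁺) ≈ -1.7
CH₂=CHCH₂–OPO(OH)₂ loses H₂PO₄⁻: pKₐ(H₃PO₄) ≈ 2.1
CH₂=CHCH₂–SH loses HS⁻: pKₐ(H₂S) ≈ 7

CH₂=CHCH₂–N₂⁺ > CH₂=CHCH₂–OTf > CH₂=CHCH₂–OClO₃ > CH₂=CHCH₂–OH₂⁺ > CH₂=CHCH₂–OPO(OH)₂ > CH₂=CHCH₂–SH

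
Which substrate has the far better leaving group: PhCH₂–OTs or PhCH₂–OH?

PhCH₂–OTs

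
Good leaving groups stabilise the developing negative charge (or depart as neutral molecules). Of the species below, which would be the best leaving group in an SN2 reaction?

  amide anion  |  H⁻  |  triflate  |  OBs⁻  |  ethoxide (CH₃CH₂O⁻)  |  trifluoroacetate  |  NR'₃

triflate

A good leaving group is a weak base: the lower the pKₐ of its conjugate acid, the more readily it departs.
triflate: pKₐ(CF₃SO₃H (triflic acid)) ≈ -14
OBs⁻: pKₐ(p-BrC₆H₄SO₃H) ≈ -2.8
trifluoroacetate: pKₐ(CF₃COOH) ≈ 0.2
NR'₃: pKₐ(R'₃NH⁺) ≈ 10.7
ethoxide (CH₃CH₂O⁻): pKₐ(CH₃CH₂OH) ≈ 16
H⁻: pKₐ(H₂) ≈ 36
amide anion: pKₐ(NH₃) ≈ 38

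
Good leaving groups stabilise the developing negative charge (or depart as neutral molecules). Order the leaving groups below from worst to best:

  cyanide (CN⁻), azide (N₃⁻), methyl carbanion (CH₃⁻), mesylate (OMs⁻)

methyl carbanion (CH₃⁻) < cyanide (CN⁻) < azide (N₃⁻) < mesylate (OMs⁻)

mesylate (OMs⁻): pKₐ(CH₃SO₃H (MsOH)) ≈ -1.9
azide (N₃⁻): pKₐ(HN₃) ≈ 4.7
cyanide (CN⁻): pKₐ(HCN) ≈ 9.2
methyl carbanion (CH₃⁻): pKₐ(CH₄) ≈ 48
Reversing gives the worst-to-best order requested.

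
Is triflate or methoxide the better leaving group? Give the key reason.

triflate

triflate is the better leaving group.
pKₐ(CF₃SO₃H (triflic acid)) ≈ -14 versus pKₐ(CH₃OH) ≈ 15.5: triflate is the much weaker base.
Charge spread over three oxygens and a CF₃ group; the premier leaving group in synthesis.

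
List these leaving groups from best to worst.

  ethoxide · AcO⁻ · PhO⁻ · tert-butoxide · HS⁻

AcO⁻ > HS⁻ > PhO⁻ > ethoxide > tert-butoxide

The more stable X⁻ (or X) is on its own — i.e. the weaker a base it is — the better a leaving group it makes.
AcO⁻: pKₐ(CH₃COOH) ≈ 4.8
HS⁻: pKₐ(H₂S) ≈ 7
PhO⁻: pKₐ(C₆H₅OH (phenol)) ≈ 10
ethoxide: pKₐ(CH₃CH₂OH) ≈ 16
tert-butoxide: pKₐ(t-BuOH) ≈ 18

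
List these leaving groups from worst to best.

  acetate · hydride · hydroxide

acetate: pKₐ(CH₃COOH) ≈ 4.8
hydroxide: pKₐ(H₂O) ≈ 15.7
hydride: pKₐ(H₂) ≈ 36
Listed from poorest to best leaving group as asked.

hydride < hydroxide < acetate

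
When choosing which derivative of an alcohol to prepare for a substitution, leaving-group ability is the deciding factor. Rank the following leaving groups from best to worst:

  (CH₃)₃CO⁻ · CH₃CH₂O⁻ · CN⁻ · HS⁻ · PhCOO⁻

Rank by basicity of the departing species: weakest base leaves most easily.
PhCOO⁻: pKₐ(C₆H₅COOH) ≈ 4.2
HS⁻: pKₐ(H₂S) ≈ 7
CN⁻: pKₐ(HCN) ≈ 9.2
CH₃CH₂O⁻: pKₐ(CH₃CH₂OH) ≈ 16
(CH₃)₃CO⁻: pKₐ(t-BuOH) ≈ 18

PhCOO⁻ > HS⁻ > CN⁻ > CH₃CH₂O⁻ > (CH₃)₃CO⁻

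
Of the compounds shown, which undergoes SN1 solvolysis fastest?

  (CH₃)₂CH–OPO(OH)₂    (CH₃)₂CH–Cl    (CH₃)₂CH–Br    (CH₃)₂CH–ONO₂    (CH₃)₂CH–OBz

(CH₃)₂CH–Br

Identical carbon frameworks mean the comparison reduces to leaving-group quality.
A good leaving group is a weak base: the lower the pKₐ of its conjugate acid, the more readily it departs.
(CH₃)₂CH–Br loses Br⁻: pKₐ(HBr) ≈ -9
(CH₃)₂CH–Cl loses Cl⁻: pKₐ(HCl) ≈ -7
(CH₃)₂CH–ONO₂ loses NO₃⁻: pKₐ(HNO₃) ≈ -1.3
(CH₃)₂CH–OPO(OH)₂ loses H₂PO₄⁻: pKₐ(H₃PO₄) ≈ 2.1
(CH₃)₂CH–OBz loses PhCOO⁻: pKₐ(C₆H₅COOH) ≈ 4.2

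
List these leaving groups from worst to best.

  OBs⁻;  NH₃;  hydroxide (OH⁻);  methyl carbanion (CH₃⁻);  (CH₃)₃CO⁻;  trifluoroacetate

A good leaving group is a weak base: the lower the pKₐ of its conjugate acid, the more readily it departs.
OBs⁻: pKₐ(p-BrC₆H₄SO₃H) ≈ -2.8 — arenesulfonate with a p-bromo substituent
trifluoroacetate: pKₐ(CF₃COOH) ≈ 0.2
NH₃: pKₐ(NH₄⁺) ≈ 9.2
hydroxide (OH⁻): pKₐ(H₂O) ≈ 15.7
(CH₃)₃CO⁻: pKₐ(t-BuOH) ≈ 18
methyl carbanion (CH₃⁻): pKₐ(CH₄) ≈ 48
The question asks for worst first, so the sequence is read in increasing leaving-group ability.

methyl carbanion (CH₃⁻) < (CH₃)₃CO⁻ < hydroxide (OH⁻) < NH₃ < trifluoroacetate < OBs⁻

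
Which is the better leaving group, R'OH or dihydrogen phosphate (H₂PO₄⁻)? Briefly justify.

R'OH is the better leaving group.
pKₐ(R'OH₂⁺) ≈ -2.4 versus pKₐ(H₃PO₄) ≈ 2.1: R'OH is the much weaker base.
Neutral; leaves from a protonated ether (an oxonium ion, R–O(H)R'⁺).

R'OH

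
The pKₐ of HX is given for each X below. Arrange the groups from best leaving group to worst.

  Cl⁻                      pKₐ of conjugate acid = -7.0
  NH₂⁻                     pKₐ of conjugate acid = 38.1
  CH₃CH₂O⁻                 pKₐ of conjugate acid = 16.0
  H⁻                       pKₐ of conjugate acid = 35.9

Cl⁻ > CH₃CH₂O⁻ > H⁻ > NH₂⁻

Lower conjugate-acid pKₐ ⇒ weaker base ⇒ better leaving group.
Sorting by the given values: Cl⁻ (-7.0), CH₃CH₂O⁻ (16.0), H⁻ (35.9), NH₂⁻ (38.1).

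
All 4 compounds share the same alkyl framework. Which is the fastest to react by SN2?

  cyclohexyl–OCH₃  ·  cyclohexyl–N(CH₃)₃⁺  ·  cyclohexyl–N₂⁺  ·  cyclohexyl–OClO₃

cyclohexyl–N₂⁺

With the same alkyl group throughout, only the leaving group differentiates the rates.
The more stable X⁻ (or X) is on its own — i.e. the weaker a base it is — the better a leaving group it makes.
cyclohexyl–N₂⁺ loses N₂: no meaningful conjugate acid; N₂ departs as an exceptionally stable neutral molecule
cyclohexyl–OClO₃ loses ClO₄⁻: pKₐ(HClO₄) ≈ -10
cyclohexyl–N(CH₃)₃⁺ loses NR'₃: pKₐ(R'₃NH⁺) ≈ 10.7
cyclohexyl–OCH₃ loses CH₃O⁻: pKₐ(CH₃OH) ≈ 15.5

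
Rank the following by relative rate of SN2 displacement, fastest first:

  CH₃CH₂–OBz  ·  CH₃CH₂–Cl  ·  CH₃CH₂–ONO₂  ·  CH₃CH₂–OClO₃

With the same alkyl group throughout, only the leaving group differentiates the rates.
Leaving-group ability tracks the stability of the departed species; conjugate-acid pKₐ is the usual yardstick (lower pKₐ → better LG).
CH₃CH₂–OClO₃ loses ClO₄⁻: pKₐ(HClO₄) ≈ -10
CH₃CH₂–Cl loses Cl⁻: pKₐ(HCl) ≈ -7
CH₃CH₂–ONO₂ loses NO₃⁻: pKₐ(HNO₃) ≈ -1.3
CH₃CH₂–OBz loses PhCOO⁻: pKₐ(C₆H₅COOH) ≈ 4.2

CH₃CH₂–OClO₃ > CH₃CH₂–Cl > CH₃CH₂–ONO₂ > CH₃CH₂–OBz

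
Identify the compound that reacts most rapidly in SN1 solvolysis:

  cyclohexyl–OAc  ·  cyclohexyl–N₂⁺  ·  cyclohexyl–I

Identical carbon frameworks mean the comparison reduces to leaving-group quality.
The more stable X⁻ (or X) is on its own — i.e. the weaker a base it is — the better a leaving group it makes.
cyclohexyl–N₂⁺ loses N₂: no meaningful conjugate acid; N₂ departs as an exceptionally stable neutral molecule
cyclohexyl–I loses I⁻: pKₐ(HI) ≈ -10
cyclohexyl–OAc loses AcO⁻: pKₐ(CH₃COOH) ≈ 4.8

cyclohexyl–N₂⁺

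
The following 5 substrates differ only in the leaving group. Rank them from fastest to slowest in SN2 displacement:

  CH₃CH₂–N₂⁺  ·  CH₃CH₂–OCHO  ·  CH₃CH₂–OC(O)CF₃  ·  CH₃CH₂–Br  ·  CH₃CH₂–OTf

CH₃CH₂–N₂⁺ > CH₃CH₂–OTf > CH₃CH₂–Br > CH₃CH₂–OC(O)CF₃ > CH₃CH₂–OCHO

Identical carbon frameworks mean the comparison reduces to leaving-group quality.
Leaving-group ability tracks the stability of the departed species; conjugate-acid pKₐ is the usual yardstick (lower pKₐ → better LG).
CH₃CH₂–N₂⁺ loses N₂: no meaningful conjugate acid; N₂ departs as an exceptionally stable neutral molecule
CH₃CH₂–OTf loses OTf⁻: pKₐ(CF₃SO₃H (triflic acid)) ≈ -14
CH₃CH₂–Br loses Br⁻: pKₐ(HBr) ≈ -9
CH₃CH₂–OC(O)CF₃ loses CF₃COO⁻: pKₐ(CF₃COOH) ≈ 0.2
CH₃CH₂–OCHO loses HCOO⁻: pKₐ(HCOOH) ≈ 3.8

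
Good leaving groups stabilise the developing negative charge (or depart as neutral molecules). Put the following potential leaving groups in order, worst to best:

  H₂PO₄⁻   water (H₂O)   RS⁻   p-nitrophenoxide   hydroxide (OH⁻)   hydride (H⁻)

hydride (H⁻) < hydroxide (OH⁻) < RS⁻ < p-nitrophenoxide < H₂PO₄⁻ < water (H₂O)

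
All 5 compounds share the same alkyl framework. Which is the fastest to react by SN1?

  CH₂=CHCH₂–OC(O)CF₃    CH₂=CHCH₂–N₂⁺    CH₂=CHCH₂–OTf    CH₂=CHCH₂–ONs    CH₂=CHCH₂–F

Identical carbon frameworks mean the comparison reduces to leaving-group quality.
A good leaving group is a weak base: the lower the pKₐ of its conjugate acid, the more readily it departs.
CH₂=CHCH₂–N₂⁺ loses N₂: no meaningful conjugate acid; N₂ departs as an exceptionally stable neutral molecule
CH₂=CHCH₂–OTf loses OTf⁻: pKₐ(CF₃SO₃H (triflic acid)) ≈ -14
CH₂=CHCH₂–ONs loses ONs⁻: pKₐ(p-O₂NC₆H₄SO₃H) ≈ -3.5
CH₂=CHCH₂–OC(O)CF₃ loses CF₃COO⁻: pKₐ(CF₃COOH) ≈ 0.2
CH₂=CHCH₂–F loses F⁻: pKₐ(HF) ≈ 3.2

CH₂=CHCH₂–N₂⁺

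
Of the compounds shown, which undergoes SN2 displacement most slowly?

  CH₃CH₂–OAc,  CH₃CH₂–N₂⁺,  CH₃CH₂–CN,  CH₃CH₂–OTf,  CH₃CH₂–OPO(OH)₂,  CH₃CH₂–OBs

With the same alkyl group throughout, only the leaving group differentiates the rates.
Rank by basicity of the departing species: weakest base leaves most easily.
CH₃CH₂–N₂⁺ loses N₂: no meaningful conjugate acid; N₂ departs as an exceptionally stable neutral molecule
CH₃CH₂–OTf loses OTf⁻: pKₐ(CF₃SO₃H (triflic acid)) ≈ -14
CH₃CH₂–OBs loses OBs⁻: pKₐ(p-BrC₆H₄SO₃H) ≈ -2.8
CH₃CH₂–OPO(OH)₂ loses H₂PO₄⁻: pKₐ(H₃PO₄) ≈ 2.1
CH₃CH₂–OAc loses AcO⁻: pKₐ(CH₃COOH) ≈ 4.8
CH₃CH₂–CN loses CN⁻: pKₐ(HCN) ≈ 9.2

CH₃CH₂–CN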